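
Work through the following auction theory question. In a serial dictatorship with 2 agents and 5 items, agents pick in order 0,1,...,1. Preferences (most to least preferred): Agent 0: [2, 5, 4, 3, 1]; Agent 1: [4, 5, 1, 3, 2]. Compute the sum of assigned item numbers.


Step 1: Agent 0 picks item 2
Step 2: Agent 1 picks item 4
Step 3: Sum = 2 + 4 = 6

6


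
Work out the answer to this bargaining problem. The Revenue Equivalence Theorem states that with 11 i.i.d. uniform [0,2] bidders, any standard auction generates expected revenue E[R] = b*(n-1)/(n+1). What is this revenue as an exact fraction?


Step 1: By Revenue Equivalence, expected revenue = b*(n-1)/(n+1)
Step 2: Substituting n = 11, b = 2
Step 3: Revenue = 2*(11-1)/(11+1) = 2*10/12
Step 4: Revenue = 20/12 = 5/3

5/3


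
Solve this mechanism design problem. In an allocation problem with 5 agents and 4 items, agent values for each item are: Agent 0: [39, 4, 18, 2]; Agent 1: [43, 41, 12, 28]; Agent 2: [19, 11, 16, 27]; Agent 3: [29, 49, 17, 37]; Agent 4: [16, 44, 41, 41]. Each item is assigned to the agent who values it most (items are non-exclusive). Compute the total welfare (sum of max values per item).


Step 1: For each item, find the maximum value among all agents.
Step 2: Item 0 -> Agent 1 (value 43)
Step 3: Item 1 -> Agent 3 (value 49)
Step 4: Item 2 -> Agent 4 (value 41)
Step 5: Item 3 -> Agent 4 (value 41)
Step 6: Total welfare = 43 + 49 + 41 + 41 = 174

174


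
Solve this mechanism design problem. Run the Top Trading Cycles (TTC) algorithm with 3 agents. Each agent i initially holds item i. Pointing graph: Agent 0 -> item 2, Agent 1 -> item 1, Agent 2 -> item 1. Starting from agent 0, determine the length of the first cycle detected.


Step 1: Trace the pointer graph from agent 0: 0 -> 2 -> 1 -> 1
Step 2: A cycle is detected when we revisit agent 1
Step 3: The cycle is: 1 -> 1
Step 4: Cycle length = 1

1


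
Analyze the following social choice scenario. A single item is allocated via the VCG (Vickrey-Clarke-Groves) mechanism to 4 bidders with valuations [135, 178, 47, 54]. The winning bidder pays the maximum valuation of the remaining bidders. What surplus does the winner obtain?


Step 1: The winner is the agent with the highest value: agent 1 with value 178
Step 2: Values of other agents: [135, 47, 54]
Step 3: VCG payment = max of others' values = 135
Step 4: Surplus = 178 - 135 = 43

43


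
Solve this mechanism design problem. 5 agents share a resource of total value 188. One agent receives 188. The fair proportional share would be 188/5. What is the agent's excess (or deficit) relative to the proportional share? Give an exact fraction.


Step 1: Proportional share = 188/5
Step 2: Agent's actual allocation = 188
Step 3: Excess = 188 - 188/5 = 752/5

752/5


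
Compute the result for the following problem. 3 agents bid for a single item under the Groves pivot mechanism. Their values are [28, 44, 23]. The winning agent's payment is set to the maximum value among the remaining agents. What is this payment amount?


Step 1: The efficient winner is agent 1 with value 44
Step 2: Other agents' values: [28, 23]
Step 3: Pivot payment = max(others) = 28
Step 4: The winner pays 28

28


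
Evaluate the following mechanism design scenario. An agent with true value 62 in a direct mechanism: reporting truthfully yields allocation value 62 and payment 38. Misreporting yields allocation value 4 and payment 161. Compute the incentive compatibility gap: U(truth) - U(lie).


Step 1: U(truth) = value - payment = 62 - 38 = 24
Step 2: U(lie) = allocation - payment = 4 - 161 = -157
Step 3: IC gap = 24 - (-157) = 181

181


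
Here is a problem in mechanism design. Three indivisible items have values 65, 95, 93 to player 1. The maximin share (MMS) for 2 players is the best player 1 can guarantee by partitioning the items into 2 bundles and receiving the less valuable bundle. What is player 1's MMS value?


Step 1: Item values = 65, 95, 93
Step 2: Enumerate all 2-bundle partitions and take the smaller bundle:
  Partition 1: {65} vs {95,93} -> bundles 65, 188; min = 65
  Partition 2: {95} vs {65,93} -> bundles 95, 158; min = 95
  Partition 3: {93} vs {65,95} -> bundles 93, 160; min = 93
Step 3: MMS = max(65, 95, 93) = 95

95


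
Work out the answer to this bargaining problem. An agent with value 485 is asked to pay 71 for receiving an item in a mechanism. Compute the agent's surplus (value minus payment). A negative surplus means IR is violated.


Step 1: Surplus = value - payment = 485 - 71 = 414
Step 2: IR is satisfied (surplus >= 0)

414


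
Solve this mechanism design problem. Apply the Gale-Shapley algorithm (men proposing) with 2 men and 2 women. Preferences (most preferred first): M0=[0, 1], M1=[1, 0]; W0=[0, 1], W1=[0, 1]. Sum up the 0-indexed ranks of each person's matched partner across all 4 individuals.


Step 1: Run Gale-Shapley (men propose, women hold best offer):
  M0 proposes to W0; she accepts
  M1 proposes to W1; she accepts
Step 2: Final matching: W0-M0, W1-M1
Step 3: 0-indexed ranks (man's rank of his match, then woman's): 0 + 0 + 0 + 1
Step 4: Total rank sum = 1

1


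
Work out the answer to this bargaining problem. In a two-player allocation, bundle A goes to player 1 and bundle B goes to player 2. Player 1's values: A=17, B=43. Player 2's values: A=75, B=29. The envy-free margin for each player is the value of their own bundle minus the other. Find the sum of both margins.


Step 1: Player 1's margin = v1(A) - v1(B) = 17 - 43 = -26
Step 2: Player 2's margin = v2(B) - v2(A) = 29 - 75 = -46
Step 3: Total margin = -26 + -46 = -72

-72


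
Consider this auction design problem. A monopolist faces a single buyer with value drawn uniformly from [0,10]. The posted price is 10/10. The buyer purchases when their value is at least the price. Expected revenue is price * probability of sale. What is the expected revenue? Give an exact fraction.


Step 1: Posted price r = 1, value support [0,10]
Step 2: P(v >= r) = (10 - 1)/10 = 9/10
Step 3: Expected revenue = r * P(v >= r) = 1 * 9/10
Step 4: Revenue = 9/10

9/10


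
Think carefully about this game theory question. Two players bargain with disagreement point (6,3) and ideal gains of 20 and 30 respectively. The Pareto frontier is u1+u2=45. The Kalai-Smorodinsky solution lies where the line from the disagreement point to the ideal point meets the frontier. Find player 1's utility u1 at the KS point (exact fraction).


Step 1: At the KS point, (u1-d1)/r1 = (u2-d2)/r2 = t and u1+u2 = 45
Step 2: u1 = d1 + r1*t and u2 = d2 + r2*t, so (d1 + r1*t) + (d2 + r2*t) = 45
Step 3: t = (45 - 6 - 3)/(20 + 30) = 36/50 = 18/25
Step 4: u1 = d1 + r1*t = 6 + 20 * 18/25 = 102/5
Step 5: (Check: u2 = d2 + r2*t = 123/5; u1+u2 = 102/5 + 123/5 = 45, on the frontier.)

102/5


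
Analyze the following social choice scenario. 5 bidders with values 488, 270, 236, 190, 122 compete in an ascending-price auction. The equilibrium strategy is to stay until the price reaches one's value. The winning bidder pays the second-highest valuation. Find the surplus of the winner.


Step 1: Identify the highest value: 488
Step 2: Identify the second-highest value: 270
Step 3: The final price = second-highest value = 270
Step 4: Surplus = 488 - 270 = 218

218


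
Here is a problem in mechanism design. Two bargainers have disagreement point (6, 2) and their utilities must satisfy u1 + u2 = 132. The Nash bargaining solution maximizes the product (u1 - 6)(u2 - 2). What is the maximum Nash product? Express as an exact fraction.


Step 1: The Nash solution splits surplus symmetrically above the disagreement point
Step 2: u1 = (total + d1 - d2)/2 = (132 + 6 - 2)/2 = 68
Step 3: u2 = (total - d1 + d2)/2 = (132 - 6 + 2)/2 = 64
Step 4: Nash product = (68 - 6) * (64 - 2)
Step 5: = 62 * 62 = 3844

3844


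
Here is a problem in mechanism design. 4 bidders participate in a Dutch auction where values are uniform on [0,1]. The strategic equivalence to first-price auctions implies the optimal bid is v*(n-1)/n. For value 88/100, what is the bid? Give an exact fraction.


Step 1: Dutch auctions are strategically equivalent to first-price auctions
Step 2: The equilibrium bid is b(v) = v*(n-1)/n
Step 3: b = 22/25 * 3/4
Step 4: b = 33/50

33/50


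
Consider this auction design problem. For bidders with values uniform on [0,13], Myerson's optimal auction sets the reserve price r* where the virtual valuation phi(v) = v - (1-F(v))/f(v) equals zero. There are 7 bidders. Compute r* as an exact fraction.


Step 1: For U[0,13], F(v) = v/13 and f(v) = 1/13
Step 2: phi(v) = v - (1 - v/13)/(1/13) = v - (13 - v) = 2v - 13
Step 3: Set phi(r*) = 0: 2r* - 13 = 0
Step 4: r* = 13/2 (the number of bidders n = 7 does not enter)

13/2


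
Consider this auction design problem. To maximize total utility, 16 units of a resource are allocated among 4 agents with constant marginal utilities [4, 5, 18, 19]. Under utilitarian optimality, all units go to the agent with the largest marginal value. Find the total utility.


Step 1: The marginal utilities are [4, 5, 18, 19]
Step 2: The highest marginal utility is 19
Step 3: All 16 units go to that agent
Step 4: Total utility = 19 * 16 = 304

304


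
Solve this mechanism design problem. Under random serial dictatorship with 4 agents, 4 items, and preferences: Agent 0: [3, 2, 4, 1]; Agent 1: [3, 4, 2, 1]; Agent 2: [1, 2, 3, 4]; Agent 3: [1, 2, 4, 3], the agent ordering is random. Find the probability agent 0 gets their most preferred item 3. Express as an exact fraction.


Step 1: Agent 0 wants item 3
Step 2: There are 24 possible orderings of agents
Step 3: In 12 orderings, agent 0 gets item 3
Step 4: Probability = 12/24 = 1/2

1/2


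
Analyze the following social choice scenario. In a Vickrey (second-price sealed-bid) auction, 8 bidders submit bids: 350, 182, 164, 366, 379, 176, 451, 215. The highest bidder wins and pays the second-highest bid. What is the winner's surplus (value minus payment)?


Step 1: Sort bids in descending order: 451, 379, 366, 350, 215, 182, 176, 164
Step 2: The winning bid is the highest: 451
Step 3: The payment equals the second-highest bid: 379
Step 4: Surplus = winner's bid - payment = 451 - 379 = 72

72


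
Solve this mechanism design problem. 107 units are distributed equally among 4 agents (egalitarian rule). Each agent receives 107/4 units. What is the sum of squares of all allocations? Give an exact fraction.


Step 1: Each agent's share = 107/4
Step 2: Square of each share = (107/4)^2 = 11449/16
Step 3: Sum of squares = 4 * 11449/16 = 11449/4

11449/4


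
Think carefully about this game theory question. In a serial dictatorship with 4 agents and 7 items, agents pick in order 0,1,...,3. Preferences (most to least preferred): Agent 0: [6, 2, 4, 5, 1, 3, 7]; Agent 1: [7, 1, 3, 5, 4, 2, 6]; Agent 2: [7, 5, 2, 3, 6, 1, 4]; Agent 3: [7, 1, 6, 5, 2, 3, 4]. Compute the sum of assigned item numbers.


Step 1: Agent 0 picks item 6
Step 2: Agent 1 picks item 7
Step 3: Agent 2 picks item 5
Step 4: Agent 3 picks item 1
Step 5: Sum = 6 + 7 + 5 + 1 = 19

19


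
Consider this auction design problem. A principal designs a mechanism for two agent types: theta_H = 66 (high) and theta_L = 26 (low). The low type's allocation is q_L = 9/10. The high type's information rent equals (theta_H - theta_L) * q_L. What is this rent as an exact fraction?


Step 1: theta_H - theta_L = 66 - 26 = 40
Step 2: Information rent = (theta_H - theta_L) * q_L
Step 3: = 40 * 9/10
Step 4: = 36

36


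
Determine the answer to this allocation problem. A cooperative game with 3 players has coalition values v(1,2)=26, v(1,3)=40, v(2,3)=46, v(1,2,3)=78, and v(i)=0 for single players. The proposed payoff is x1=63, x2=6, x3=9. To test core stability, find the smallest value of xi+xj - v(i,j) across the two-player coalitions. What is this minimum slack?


Step 1: Slack for coalition (1,2): x1+x2 - v12 = 69 - 26 = 43
Step 2: Slack for coalition (1,3): x1+x3 - v13 = 72 - 40 = 32
Step 3: Slack for coalition (2,3): x2+x3 - v23 = 15 - 46 = -31
Step 4: Minimum slack = min(43, 32, -31) = -31, attained by (2,3); coalition (2,3) can block (slack < 0), so the allocation is not in the core

-31


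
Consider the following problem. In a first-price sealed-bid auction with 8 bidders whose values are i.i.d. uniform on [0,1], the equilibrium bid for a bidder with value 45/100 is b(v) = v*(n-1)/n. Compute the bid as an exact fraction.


Step 1: The symmetric BNE bidding function is b(v) = v * (n-1) / n
Step 2: Substitute v = 9/20 and n = 8
Step 3: b = 9/20 * 7/8
Step 4: b = 63/160

63/160


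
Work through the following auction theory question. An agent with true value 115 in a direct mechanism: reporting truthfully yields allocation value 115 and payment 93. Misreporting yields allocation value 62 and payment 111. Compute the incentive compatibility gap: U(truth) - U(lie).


Step 1: U(truth) = value - payment = 115 - 93 = 22
Step 2: U(lie) = allocation - payment = 62 - 111 = -49
Step 3: IC gap = 22 - (-49) = 71

71


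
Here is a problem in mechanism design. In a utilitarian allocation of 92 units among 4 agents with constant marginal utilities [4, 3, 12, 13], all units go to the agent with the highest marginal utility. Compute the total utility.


Step 1: The marginal utilities are [4, 3, 12, 13]
Step 2: The highest marginal utility is 13
Step 3: All 92 units go to that agent
Step 4: Total utility = 13 * 92 = 1196

1196


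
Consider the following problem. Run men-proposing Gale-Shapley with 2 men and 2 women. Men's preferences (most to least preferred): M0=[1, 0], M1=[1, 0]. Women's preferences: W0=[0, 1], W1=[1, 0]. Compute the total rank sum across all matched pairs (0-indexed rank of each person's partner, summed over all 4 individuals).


Step 1: Run Gale-Shapley (men propose, women hold best offer):
  M0 proposes to W1; she accepts
  M1 proposes to W1; she switches from M0
  M0 proposes to W0; she accepts
Step 2: Final matching: W0-M0, W1-M1
Step 3: 0-indexed ranks (man's rank of his match, then woman's): 1 + 0 + 0 + 0
Step 4: Total rank sum = 1

1


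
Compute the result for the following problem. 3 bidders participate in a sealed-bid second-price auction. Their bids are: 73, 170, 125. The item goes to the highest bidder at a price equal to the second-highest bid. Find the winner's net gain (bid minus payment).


Step 1: Sort bids in descending order: 170, 125, 73
Step 2: The winning bid is the highest: 170
Step 3: The payment equals the second-highest bid: 125
Step 4: Surplus = winner's bid - payment = 170 - 125 = 45

45


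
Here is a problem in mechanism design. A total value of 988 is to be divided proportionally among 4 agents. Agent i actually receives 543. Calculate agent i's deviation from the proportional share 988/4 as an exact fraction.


Step 1: Proportional share = 988/4 = 247
Step 2: Agent's actual allocation = 543
Step 3: Excess = 543 - 247 = 296

296


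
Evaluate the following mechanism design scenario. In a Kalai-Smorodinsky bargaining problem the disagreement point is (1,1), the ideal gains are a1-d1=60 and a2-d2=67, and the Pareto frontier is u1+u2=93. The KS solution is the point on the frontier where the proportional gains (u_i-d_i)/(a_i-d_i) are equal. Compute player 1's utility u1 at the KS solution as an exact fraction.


Step 1: At the KS point, (u1-d1)/r1 = (u2-d2)/r2 = t and u1+u2 = 93
Step 2: u1 = d1 + r1*t and u2 = d2 + r2*t, so (d1 + r1*t) + (d2 + r2*t) = 93
Step 3: t = (93 - 1 - 1)/(60 + 67) = 91/127
Step 4: u1 = d1 + r1*t = 1 + 60 * 91/127 = 5587/127
Step 5: (Check: u2 = d2 + r2*t = 6224/127; u1+u2 = 5587/127 + 6224/127 = 93, on the frontier.)

5587/127


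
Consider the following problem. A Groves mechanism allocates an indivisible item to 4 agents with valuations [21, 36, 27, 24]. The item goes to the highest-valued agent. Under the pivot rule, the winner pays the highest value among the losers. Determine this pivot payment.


Step 1: The efficient winner is agent 1 with value 36
Step 2: Other agents' values: [21, 27, 24]
Step 3: Pivot payment = max(others) = 27
Step 4: The winner pays 27

27


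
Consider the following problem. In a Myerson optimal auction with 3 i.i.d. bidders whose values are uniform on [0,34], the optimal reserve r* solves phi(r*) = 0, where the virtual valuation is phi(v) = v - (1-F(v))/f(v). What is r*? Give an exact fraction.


Step 1: For U[0,34], F(v) = v/34 and f(v) = 1/34
Step 2: phi(v) = v - (1 - v/34)/(1/34) = v - (34 - v) = 2v - 34
Step 3: Set phi(r*) = 0: 2r* - 34 = 0
Step 4: r* = 34/2 = 17 (the number of bidders n = 3 does not enter)

17


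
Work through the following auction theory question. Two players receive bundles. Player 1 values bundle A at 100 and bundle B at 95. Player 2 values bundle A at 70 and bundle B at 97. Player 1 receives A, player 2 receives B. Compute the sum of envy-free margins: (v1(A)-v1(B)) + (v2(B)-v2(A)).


Step 1: Player 1's margin = v1(A) - v1(B) = 100 - 95 = 5
Step 2: Player 2's margin = v2(B) - v2(A) = 97 - 70 = 27
Step 3: Total margin = 5 + 27 = 32

32


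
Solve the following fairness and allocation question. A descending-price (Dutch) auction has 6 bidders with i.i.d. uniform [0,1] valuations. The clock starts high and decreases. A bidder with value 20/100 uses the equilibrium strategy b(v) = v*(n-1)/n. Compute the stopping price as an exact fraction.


Step 1: Dutch auctions are strategically equivalent to first-price auctions
Step 2: The equilibrium bid is b(v) = v*(n-1)/n
Step 3: b = 1/5 * 5/6
Step 4: b = 1/6

1/6


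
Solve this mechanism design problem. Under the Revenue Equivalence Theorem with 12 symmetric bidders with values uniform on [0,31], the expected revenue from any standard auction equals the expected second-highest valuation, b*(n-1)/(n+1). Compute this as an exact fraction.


Step 1: By Revenue Equivalence, expected revenue = b*(n-1)/(n+1)
Step 2: Substituting n = 12, b = 31
Step 3: Revenue = 31*(12-1)/(12+1) = 31*11/13
Step 4: Revenue = 341/13

341/13


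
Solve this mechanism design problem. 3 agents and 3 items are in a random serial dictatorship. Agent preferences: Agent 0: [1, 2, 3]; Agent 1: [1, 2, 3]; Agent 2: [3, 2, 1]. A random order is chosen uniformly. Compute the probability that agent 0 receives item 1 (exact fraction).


Step 1: Agent 0 wants item 1
Step 2: There are 6 possible orderings of agents
Step 3: In 3 orderings, agent 0 gets item 1
Step 4: Probability = 3/6 = 1/2

1/2


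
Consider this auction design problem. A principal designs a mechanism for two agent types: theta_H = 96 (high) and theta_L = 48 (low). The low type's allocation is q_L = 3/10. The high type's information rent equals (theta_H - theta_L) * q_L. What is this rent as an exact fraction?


Step 1: theta_H - theta_L = 96 - 48 = 48
Step 2: Information rent = (theta_H - theta_L) * q_L
Step 3: = 48 * 3/10
Step 4: = 72/5

72/5


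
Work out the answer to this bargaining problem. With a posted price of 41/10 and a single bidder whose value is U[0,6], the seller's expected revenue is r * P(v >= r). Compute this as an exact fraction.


Step 1: Posted price r = 41/10, value support [0,6]
Step 2: P(v >= r) = (6 - 41/10)/6 = 19/60
Step 3: Expected revenue = r * P(v >= r) = 41/10 * 19/60
Step 4: Revenue = 779/600

779/600


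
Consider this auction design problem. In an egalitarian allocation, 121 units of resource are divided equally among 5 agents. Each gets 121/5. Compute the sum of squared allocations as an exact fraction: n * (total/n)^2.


Step 1: Each agent's share = 121/5
Step 2: Square of each share = (121/5)^2 = 14641/25
Step 3: Sum of squares = 5 * 14641/25 = 14641/5

14641/5


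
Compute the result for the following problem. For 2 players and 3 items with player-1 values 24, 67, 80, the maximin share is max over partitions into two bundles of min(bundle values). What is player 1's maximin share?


Step 1: Item values = 24, 67, 80
Step 2: Enumerate all 2-bundle partitions and take the smaller bundle:
  Partition 1: {24} vs {67,80} -> bundles 24, 147; min = 24
  Partition 2: {67} vs {24,80} -> bundles 67, 104; min = 67
  Partition 3: {80} vs {24,67} -> bundles 80, 91; min = 80
Step 3: MMS = max(24, 67, 80) = 80

80


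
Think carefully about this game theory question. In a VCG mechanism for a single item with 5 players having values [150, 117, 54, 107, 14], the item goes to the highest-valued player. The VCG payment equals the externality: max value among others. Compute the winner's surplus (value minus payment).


Step 1: The winner is the agent with the highest value: agent 0 with value 150
Step 2: Values of other agents: [117, 54, 107, 14]
Step 3: VCG payment = max of others' values = 117
Step 4: Surplus = 150 - 117 = 33

33


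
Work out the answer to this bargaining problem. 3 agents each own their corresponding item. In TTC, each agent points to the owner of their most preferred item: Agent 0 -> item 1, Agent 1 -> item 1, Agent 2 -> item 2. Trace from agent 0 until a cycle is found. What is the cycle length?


Step 1: Trace the pointer graph from agent 0: 0 -> 1 -> 1
Step 2: A cycle is detected when we revisit agent 1
Step 3: The cycle is: 1 -> 1
Step 4: Cycle length = 1

1


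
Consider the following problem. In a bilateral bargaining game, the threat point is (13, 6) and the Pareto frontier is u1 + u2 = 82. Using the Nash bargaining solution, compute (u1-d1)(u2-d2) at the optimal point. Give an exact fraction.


Step 1: The Nash solution splits surplus symmetrically above the disagreement point
Step 2: u1 = (total + d1 - d2)/2 = (82 + 13 - 6)/2 = 89/2
Step 3: u2 = (total - d1 + d2)/2 = (82 - 13 + 6)/2 = 75/2
Step 4: Nash product = (89/2 - 13) * (75/2 - 6)
Step 5: = 63/2 * 63/2 = 3969/4

3969/4


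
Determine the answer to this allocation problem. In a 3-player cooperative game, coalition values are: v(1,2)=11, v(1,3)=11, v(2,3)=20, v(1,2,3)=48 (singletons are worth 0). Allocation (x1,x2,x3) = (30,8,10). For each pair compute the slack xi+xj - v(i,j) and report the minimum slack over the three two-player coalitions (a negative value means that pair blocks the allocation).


Step 1: Slack for coalition (1,2): x1+x2 - v12 = 38 - 11 = 27
Step 2: Slack for coalition (1,3): x1+x3 - v13 = 40 - 11 = 29
Step 3: Slack for coalition (2,3): x2+x3 - v23 = 18 - 20 = -2
Step 4: Minimum slack = min(27, 29, -2) = -2, attained by (2,3); coalition (2,3) can block (slack < 0), so the allocation is not in the core

-2


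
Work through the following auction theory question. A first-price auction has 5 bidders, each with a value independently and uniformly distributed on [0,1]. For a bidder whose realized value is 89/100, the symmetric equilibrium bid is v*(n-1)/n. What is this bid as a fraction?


Step 1: The symmetric BNE bidding function is b(v) = v * (n-1) / n
Step 2: Substitute v = 89/100 and n = 5
Step 3: b = 89/100 * 4/5
Step 4: b = 89/125

89/125


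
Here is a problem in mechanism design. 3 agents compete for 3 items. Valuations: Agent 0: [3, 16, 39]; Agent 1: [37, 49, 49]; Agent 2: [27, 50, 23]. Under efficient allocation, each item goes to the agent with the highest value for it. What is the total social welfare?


Step 1: For each item, find the maximum value among all agents.
Step 2: Item 0 -> Agent 1 (value 37)
Step 3: Item 1 -> Agent 2 (value 50)
Step 4: Item 2 -> Agent 1 (value 49)
Step 5: Total welfare = 37 + 50 + 49 = 136

136


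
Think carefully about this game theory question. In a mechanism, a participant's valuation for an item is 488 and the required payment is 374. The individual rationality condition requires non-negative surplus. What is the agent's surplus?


Step 1: Surplus = value - payment = 488 - 374 = 114
Step 2: IR is satisfied (surplus >= 0)

114


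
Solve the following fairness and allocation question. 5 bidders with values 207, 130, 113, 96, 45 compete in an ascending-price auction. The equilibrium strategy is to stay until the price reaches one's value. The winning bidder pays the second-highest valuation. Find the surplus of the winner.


Step 1: Identify the highest value: 207
Step 2: Identify the second-highest value: 130
Step 3: The final price = second-highest value = 130
Step 4: Surplus = 207 - 130 = 77

77


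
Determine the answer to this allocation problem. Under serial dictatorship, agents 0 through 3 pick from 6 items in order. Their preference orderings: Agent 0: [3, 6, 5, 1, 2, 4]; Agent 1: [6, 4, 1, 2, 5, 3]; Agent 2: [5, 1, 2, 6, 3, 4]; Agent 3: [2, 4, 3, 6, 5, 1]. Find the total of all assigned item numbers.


Step 1: Agent 0 picks item 3
Step 2: Agent 1 picks item 6
Step 3: Agent 2 picks item 5
Step 4: Agent 3 picks item 2
Step 5: Sum = 3 + 6 + 5 + 2 = 16

16


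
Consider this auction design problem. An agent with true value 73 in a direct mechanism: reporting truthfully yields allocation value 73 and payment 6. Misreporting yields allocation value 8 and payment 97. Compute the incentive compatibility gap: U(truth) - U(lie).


Step 1: U(truth) = value - payment = 73 - 6 = 67
Step 2: U(lie) = allocation - payment = 8 - 97 = -89
Step 3: IC gap = 67 - (-89) = 156

156


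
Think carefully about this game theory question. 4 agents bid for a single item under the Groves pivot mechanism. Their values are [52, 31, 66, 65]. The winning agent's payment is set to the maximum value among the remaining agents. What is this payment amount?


Step 1: The efficient winner is agent 2 with value 66
Step 2: Other agents' values: [52, 31, 65]
Step 3: Pivot payment = max(others) = 65
Step 4: The winner pays 65

65


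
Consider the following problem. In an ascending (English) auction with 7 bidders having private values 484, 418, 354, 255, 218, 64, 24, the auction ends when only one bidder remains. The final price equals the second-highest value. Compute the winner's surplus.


Step 1: Identify the highest value: 484
Step 2: Identify the second-highest value: 418
Step 3: The final price = second-highest value = 418
Step 4: Surplus = 484 - 418 = 66

66


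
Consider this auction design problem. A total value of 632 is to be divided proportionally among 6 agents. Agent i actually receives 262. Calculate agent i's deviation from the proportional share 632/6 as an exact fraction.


Step 1: Proportional share = 632/6 = 316/3
Step 2: Agent's actual allocation = 262
Step 3: Excess = 262 - 316/3 = 470/3

470/3


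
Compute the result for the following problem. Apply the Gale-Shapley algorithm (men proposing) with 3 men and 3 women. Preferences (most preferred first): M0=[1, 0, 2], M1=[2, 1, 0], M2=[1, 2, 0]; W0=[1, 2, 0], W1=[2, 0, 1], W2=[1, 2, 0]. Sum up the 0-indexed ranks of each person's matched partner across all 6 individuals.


Step 1: Run Gale-Shapley (men propose, women hold best offer):
  M0 proposes to W1; she accepts
  M1 proposes to W2; she accepts
  M2 proposes to W1; she switches from M0
  M0 proposes to W0; she accepts
Step 2: Final matching: W0-M0, W1-M2, W2-M1
Step 3: 0-indexed ranks (man's rank of his match, then woman's): 1 + 2 + 0 + 0 + 0 + 0
Step 4: Total rank sum = 3

3


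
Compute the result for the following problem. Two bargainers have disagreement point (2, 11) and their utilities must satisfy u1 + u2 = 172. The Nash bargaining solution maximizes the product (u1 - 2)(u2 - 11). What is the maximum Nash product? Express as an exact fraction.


Step 1: The Nash solution splits surplus symmetrically above the disagreement point
Step 2: u1 = (total + d1 - d2)/2 = (172 + 2 - 11)/2 = 163/2
Step 3: u2 = (total - d1 + d2)/2 = (172 - 2 + 11)/2 = 181/2
Step 4: Nash product = (163/2 - 2) * (181/2 - 11)
Step 5: = 159/2 * 159/2 = 25281/4

25281/4


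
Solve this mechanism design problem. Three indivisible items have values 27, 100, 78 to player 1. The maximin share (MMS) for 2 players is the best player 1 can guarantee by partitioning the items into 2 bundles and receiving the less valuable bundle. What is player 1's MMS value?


Step 1: Item values = 27, 100, 78
Step 2: Enumerate all 2-bundle partitions and take the smaller bundle:
  Partition 1: {27} vs {100,78} -> bundles 27, 178; min = 27
  Partition 2: {100} vs {27,78} -> bundles 100, 105; min = 100
  Partition 3: {78} vs {27,100} -> bundles 78, 127; min = 78
Step 3: MMS = max(27, 100, 78) = 100

100


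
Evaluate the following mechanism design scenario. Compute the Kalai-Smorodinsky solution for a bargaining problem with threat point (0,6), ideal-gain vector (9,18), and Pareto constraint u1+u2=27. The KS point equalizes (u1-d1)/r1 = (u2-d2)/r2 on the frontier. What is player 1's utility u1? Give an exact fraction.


Step 1: At the KS point, (u1-d1)/r1 = (u2-d2)/r2 = t and u1+u2 = 27
Step 2: u1 = d1 + r1*t and u2 = d2 + r2*t, so (d1 + r1*t) + (d2 + r2*t) = 27
Step 3: t = (27 - 0 - 6)/(9 + 18) = 21/27 = 7/9
Step 4: u1 = d1 + r1*t = 0 + 9 * 7/9 = 7
Step 5: (Check: u2 = d2 + r2*t = 20; u1+u2 = 7 + 20 = 27, on the frontier.)

7


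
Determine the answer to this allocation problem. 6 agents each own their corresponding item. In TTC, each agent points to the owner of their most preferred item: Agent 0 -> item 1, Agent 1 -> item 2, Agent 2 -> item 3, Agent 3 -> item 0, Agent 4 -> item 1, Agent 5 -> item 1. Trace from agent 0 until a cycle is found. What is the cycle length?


Step 1: Trace the pointer graph from agent 0: 0 -> 1 -> 2 -> 3 -> 0
Step 2: A cycle is detected when we revisit agent 0
Step 3: The cycle is: 0 -> 1 -> 2 -> 3 -> 0
Step 4: Cycle length = 4

4


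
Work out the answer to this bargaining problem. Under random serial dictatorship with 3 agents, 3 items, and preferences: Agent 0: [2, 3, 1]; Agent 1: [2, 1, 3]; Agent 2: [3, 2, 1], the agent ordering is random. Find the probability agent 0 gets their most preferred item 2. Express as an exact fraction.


Step 1: Agent 0 wants item 2
Step 2: There are 6 possible orderings of agents
Step 3: In 3 orderings, agent 0 gets item 2
Step 4: Probability = 3/6 = 1/2

1/2


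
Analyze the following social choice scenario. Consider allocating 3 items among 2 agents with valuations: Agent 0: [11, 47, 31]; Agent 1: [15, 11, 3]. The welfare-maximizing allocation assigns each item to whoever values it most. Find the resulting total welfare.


Step 1: For each item, find the maximum value among all agents.
Step 2: Item 0 -> Agent 1 (value 15)
Step 3: Item 1 -> Agent 0 (value 47)
Step 4: Item 2 -> Agent 0 (value 31)
Step 5: Total welfare = 15 + 47 + 31 = 93

93


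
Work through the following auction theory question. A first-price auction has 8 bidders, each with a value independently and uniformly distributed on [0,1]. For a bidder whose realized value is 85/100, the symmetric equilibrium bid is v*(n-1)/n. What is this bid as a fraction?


Step 1: The symmetric BNE bidding function is b(v) = v * (n-1) / n
Step 2: Substitute v = 17/20 and n = 8
Step 3: b = 17/20 * 7/8
Step 4: b = 119/160

119/160


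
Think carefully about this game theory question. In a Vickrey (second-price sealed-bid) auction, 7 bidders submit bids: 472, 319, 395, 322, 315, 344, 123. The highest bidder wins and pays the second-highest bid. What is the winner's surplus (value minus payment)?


Step 1: Sort bids in descending order: 472, 395, 344, 322, 319, 315, 123
Step 2: The winning bid is the highest: 472
Step 3: The payment equals the second-highest bid: 395
Step 4: Surplus = winner's bid - payment = 472 - 395 = 77

77


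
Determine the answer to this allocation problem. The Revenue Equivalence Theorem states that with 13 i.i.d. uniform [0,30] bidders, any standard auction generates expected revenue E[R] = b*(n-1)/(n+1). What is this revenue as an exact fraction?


Step 1: By Revenue Equivalence, expected revenue = b*(n-1)/(n+1)
Step 2: Substituting n = 13, b = 30
Step 3: Revenue = 30*(13-1)/(13+1) = 30*12/14
Step 4: Revenue = 360/14 = 180/7

180/7


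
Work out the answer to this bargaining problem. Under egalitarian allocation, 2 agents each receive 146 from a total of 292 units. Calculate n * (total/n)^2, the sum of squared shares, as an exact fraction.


Step 1: Each agent's share = 292/2 = 146
Step 2: Square of each share = (146)^2 = 21316
Step 3: Sum of squares = 2 * 21316 = 42632

42632


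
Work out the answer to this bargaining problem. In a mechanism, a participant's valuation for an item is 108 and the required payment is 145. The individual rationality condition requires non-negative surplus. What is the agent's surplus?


Step 1: Surplus = value - payment = 108 - 145 = -37
Step 2: IR is violated (surplus < 0)

-37


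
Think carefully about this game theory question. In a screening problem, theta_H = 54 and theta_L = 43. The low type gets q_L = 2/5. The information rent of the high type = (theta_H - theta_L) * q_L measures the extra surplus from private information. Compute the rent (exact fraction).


Step 1: theta_H - theta_L = 54 - 43 = 11
Step 2: Information rent = (theta_H - theta_L) * q_L
Step 3: = 11 * 2/5
Step 4: = 22/5

22/5


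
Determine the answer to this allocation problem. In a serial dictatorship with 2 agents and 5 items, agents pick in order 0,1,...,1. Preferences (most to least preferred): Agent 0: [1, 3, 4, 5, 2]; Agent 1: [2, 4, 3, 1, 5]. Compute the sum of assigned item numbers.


Step 1: Agent 0 picks item 1
Step 2: Agent 1 picks item 2
Step 3: Sum = 1 + 2 = 3

3


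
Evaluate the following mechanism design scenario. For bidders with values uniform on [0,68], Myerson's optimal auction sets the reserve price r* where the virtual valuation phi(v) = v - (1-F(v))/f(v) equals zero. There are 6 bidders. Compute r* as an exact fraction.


Step 1: For U[0,68], F(v) = v/68 and f(v) = 1/68
Step 2: phi(v) = v - (1 - v/68)/(1/68) = v - (68 - v) = 2v - 68
Step 3: Set phi(r*) = 0: 2r* - 68 = 0
Step 4: r* = 68/2 = 34 (the number of bidders n = 6 does not enter)

34


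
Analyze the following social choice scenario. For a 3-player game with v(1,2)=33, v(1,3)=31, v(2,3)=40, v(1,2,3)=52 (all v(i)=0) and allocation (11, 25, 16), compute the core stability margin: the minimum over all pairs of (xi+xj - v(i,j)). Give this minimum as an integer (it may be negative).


Step 1: Slack for coalition (1,2): x1+x2 - v12 = 36 - 33 = 3
Step 2: Slack for coalition (1,3): x1+x3 - v13 = 27 - 31 = -4
Step 3: Slack for coalition (2,3): x2+x3 - v23 = 41 - 40 = 1
Step 4: Minimum slack = min(3, -4, 1) = -4, attained by (1,3); coalition (1,3) can block (slack < 0), so the allocation is not in the core

-4


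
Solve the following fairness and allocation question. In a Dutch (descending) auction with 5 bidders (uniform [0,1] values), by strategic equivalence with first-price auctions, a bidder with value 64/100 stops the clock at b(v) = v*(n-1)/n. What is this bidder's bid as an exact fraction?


Step 1: Dutch auctions are strategically equivalent to first-price auctions
Step 2: The equilibrium bid is b(v) = v*(n-1)/n
Step 3: b = 16/25 * 4/5
Step 4: b = 64/125

64/125


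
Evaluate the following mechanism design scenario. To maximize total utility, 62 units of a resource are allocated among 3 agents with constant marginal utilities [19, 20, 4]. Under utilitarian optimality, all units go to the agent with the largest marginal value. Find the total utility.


Step 1: The marginal utilities are [19, 20, 4]
Step 2: The highest marginal utility is 20
Step 3: All 62 units go to that agent
Step 4: Total utility = 20 * 62 = 1240

1240


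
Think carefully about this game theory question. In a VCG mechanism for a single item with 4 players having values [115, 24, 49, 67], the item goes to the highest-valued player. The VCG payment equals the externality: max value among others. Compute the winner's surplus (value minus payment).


Step 1: The winner is the agent with the highest value: agent 0 with value 115
Step 2: Values of other agents: [24, 49, 67]
Step 3: VCG payment = max of others' values = 67
Step 4: Surplus = 115 - 67 = 48

48


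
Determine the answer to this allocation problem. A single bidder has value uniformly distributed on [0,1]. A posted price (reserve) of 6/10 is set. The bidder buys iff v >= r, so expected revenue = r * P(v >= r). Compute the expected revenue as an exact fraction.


Step 1: Posted price r = 3/5, value support [0,1]
Step 2: P(v >= r) = (1 - 3/5)/1 = 2/5
Step 3: Expected revenue = r * P(v >= r) = 3/5 * 2/5
Step 4: Revenue = 6/25

6/25


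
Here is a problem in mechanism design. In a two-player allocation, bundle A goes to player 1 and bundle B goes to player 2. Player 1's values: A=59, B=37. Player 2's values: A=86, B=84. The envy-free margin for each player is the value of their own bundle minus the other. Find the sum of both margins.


Step 1: Player 1's margin = v1(A) - v1(B) = 59 - 37 = 22
Step 2: Player 2's margin = v2(B) - v2(A) = 84 - 86 = -2
Step 3: Total margin = 22 + -2 = 20

20


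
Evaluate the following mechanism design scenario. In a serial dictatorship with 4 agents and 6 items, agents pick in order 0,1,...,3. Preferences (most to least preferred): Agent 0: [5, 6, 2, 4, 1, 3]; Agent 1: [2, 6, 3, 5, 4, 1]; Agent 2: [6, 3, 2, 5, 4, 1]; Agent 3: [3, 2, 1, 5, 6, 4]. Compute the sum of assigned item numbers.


Step 1: Agent 0 picks item 5
Step 2: Agent 1 picks item 2
Step 3: Agent 2 picks item 6
Step 4: Agent 3 picks item 3
Step 5: Sum = 5 + 2 + 6 + 3 = 16

16


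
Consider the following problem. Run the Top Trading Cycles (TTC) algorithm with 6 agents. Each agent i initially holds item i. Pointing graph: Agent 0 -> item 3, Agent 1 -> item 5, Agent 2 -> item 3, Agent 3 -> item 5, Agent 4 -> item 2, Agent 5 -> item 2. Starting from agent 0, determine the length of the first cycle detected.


Step 1: Trace the pointer graph from agent 0: 0 -> 3 -> 5 -> 2 -> 3
Step 2: A cycle is detected when we revisit agent 3
Step 3: The cycle is: 3 -> 5 -> 2 -> 3
Step 4: Cycle length = 3

3


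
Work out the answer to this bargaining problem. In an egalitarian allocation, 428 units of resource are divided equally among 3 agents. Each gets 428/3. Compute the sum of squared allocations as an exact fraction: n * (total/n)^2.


Step 1: Each agent's share = 428/3
Step 2: Square of each share = (428/3)^2 = 183184/9
Step 3: Sum of squares = 3 * 183184/9 = 183184/3

183184/3


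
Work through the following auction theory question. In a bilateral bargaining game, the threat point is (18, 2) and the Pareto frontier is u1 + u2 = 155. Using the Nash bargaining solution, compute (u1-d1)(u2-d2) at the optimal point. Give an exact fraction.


Step 1: The Nash solution splits surplus symmetrically above the disagreement point
Step 2: u1 = (total + d1 - d2)/2 = (155 + 18 - 2)/2 = 171/2
Step 3: u2 = (total - d1 + d2)/2 = (155 - 18 + 2)/2 = 139/2
Step 4: Nash product = (171/2 - 18) * (139/2 - 2)
Step 5: = 135/2 * 135/2 = 18225/4

18225/4


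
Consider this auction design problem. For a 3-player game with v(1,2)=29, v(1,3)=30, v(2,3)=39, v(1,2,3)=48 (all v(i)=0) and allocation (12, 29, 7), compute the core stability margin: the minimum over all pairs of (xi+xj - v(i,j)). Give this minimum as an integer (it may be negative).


Step 1: Slack for coalition (1,2): x1+x2 - v12 = 41 - 29 = 12
Step 2: Slack for coalition (1,3): x1+x3 - v13 = 19 - 30 = -11
Step 3: Slack for coalition (2,3): x2+x3 - v23 = 36 - 39 = -3
Step 4: Minimum slack = min(12, -11, -3) = -11, attained by (1,3); coalition (1,3) can block (slack < 0), so the allocation is not in the core

-11


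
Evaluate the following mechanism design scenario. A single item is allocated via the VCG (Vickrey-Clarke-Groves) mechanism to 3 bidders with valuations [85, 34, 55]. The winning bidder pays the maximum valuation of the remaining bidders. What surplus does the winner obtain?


Step 1: The winner is the agent with the highest value: agent 0 with value 85
Step 2: Values of other agents: [34, 55]
Step 3: VCG payment = max of others' values = 55
Step 4: Surplus = 85 - 55 = 30

30


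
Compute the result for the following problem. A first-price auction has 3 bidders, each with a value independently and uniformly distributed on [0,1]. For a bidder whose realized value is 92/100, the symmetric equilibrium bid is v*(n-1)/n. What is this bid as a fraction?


Step 1: The symmetric BNE bidding function is b(v) = v * (n-1) / n
Step 2: Substitute v = 23/25 and n = 3
Step 3: b = 23/25 * 2/3
Step 4: b = 46/75

46/75
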